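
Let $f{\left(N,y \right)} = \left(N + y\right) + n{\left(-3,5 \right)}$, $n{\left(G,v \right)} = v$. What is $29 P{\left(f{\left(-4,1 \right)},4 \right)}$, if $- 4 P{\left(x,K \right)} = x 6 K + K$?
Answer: $-377$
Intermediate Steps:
$f{\left(N,y \right)} = 5 + N + y$ ($f{\left(N,y \right)} = \left(N + y\right) + 5 = 5 + N + y$)
$P{\left(x,K \right)} = - \frac{K}{4} - \frac{3 K x}{2}$ ($P{\left(x,K \right)} = - \frac{x 6 K + K}{4} = - \frac{6 x K + K}{4} = - \frac{6 K x + K}{4} = - \frac{K + 6 K x}{4} = - \frac{K}{4} - \frac{3 K x}{2}$)
$29 P{\left(f{\left(-4,1 \right)},4 \right)} = 29 \left(\left(- \frac{1}{4}\right) 4 \left(1 + 6 \left(5 - 4 + 1\right)\right)\right) = 29 \left(\left(- \frac{1}{4}\right) 4 \left(1 + 6 \cdot 2\right)\right) = 29 \left(\left(- \frac{1}{4}\right) 4 \left(1 + 12\right)\right) = 29 \left(\left(- \frac{1}{4}\right) 4 \cdot 13\right) = 29 \left(-13\right) = -377$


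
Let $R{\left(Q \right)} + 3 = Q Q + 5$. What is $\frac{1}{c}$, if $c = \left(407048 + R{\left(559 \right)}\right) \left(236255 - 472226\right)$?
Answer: $- \frac{1}{169788449601} \approx -5.8897 \cdot 10^{-12}$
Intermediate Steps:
$R{\left(Q \right)} = 2 + Q^{2}$ ($R{\left(Q \right)} = -3 + \left(Q Q + 5\right) = -3 + \left(Q^{2} + 5\right) = -3 + \left(5 + Q^{2}\right) = 2 + Q^{2}$)
$c = -169788449601$ ($c = \left(407048 + \left(2 + 559^{2}\right)\right) \left(236255 - 472226\right) = \left(407048 + \left(2 + 312481\right)\right) \left(-235971\right) = \left(407048 + 312483\right) \left(-235971\right) = 719531 \left(-235971\right) = -169788449601$)
$\frac{1}{c} = \frac{1}{-169788449601} = - \frac{1}{169788449601}$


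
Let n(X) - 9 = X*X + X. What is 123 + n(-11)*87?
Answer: 10476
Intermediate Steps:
n(X) = 9 + X + X**2 (n(X) = 9 + (X*X + X) = 9 + (X**2 + X) = 9 + (X + X**2) = 9 + X + X**2)
123 + n(-11)*87 = 123 + (9 - 11 + (-11)**2)*87 = 123 + (9 - 11 + 121)*87 = 123 + 119*87 = 123 + 10353 = 10476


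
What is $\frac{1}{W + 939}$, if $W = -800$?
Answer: $\frac{1}{139} \approx 0.0071942$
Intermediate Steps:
$\frac{1}{W + 939} = \frac{1}{-800 + 939} = \frac{1}{139}$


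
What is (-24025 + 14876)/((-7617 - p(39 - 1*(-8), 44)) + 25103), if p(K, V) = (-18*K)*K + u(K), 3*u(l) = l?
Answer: -27447/171697 ≈ -0.15986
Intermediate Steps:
u(l) = l/3
p(K, V) = -18*K**2 + K/3 (p(K, V) = (-18*K)*K + K/3 = -18*K**2 + K/3)
(-24025 + 14876)/((-7617 - p(39 - 1*(-8), 44)) + 25103) = (-24025 + 14876)/((-7617 - (39 - 1*(-8))*(1 - 54*(39 - 1*(-8)))/3) + 25103) = -9149/((-7617 - (39 + 8)*(1 - 54*(39 + 8))/3) + 25103) = -9149/((-7617 - 47*(1 - 54*47)/3) + 25103) = -9149/((-7617 - 47*(1 - 2538)/3) + 25103) = -9149/((-7617 - 47*(-2537)/3) + 25103) = -9149/((-7617 - 1*(-119239/3)) + 25103) = -9149/((-7617 + 119239/3) + 25103) = -9149/(96388/3 + 25103) = -9149/171697/3 = -9149*3/171697 = -27447/171697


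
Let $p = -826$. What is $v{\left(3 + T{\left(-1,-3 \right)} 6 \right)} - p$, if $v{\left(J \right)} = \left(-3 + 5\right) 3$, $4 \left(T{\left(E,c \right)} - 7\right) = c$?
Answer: $832$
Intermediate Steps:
$T{\left(E,c \right)} = 7 + \frac{c}{4}$
$v{\left(J \right)} = 6$ ($v{\left(J \right)} = 2 \cdot 3 = 6$)
$v{\left(3 + T{\left(-1,-3 \right)} 6 \right)} - p = 6 - -826 = 6 + 826 = 832$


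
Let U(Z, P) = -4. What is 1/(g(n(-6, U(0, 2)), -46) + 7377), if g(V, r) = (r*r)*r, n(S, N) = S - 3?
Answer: -1/89959 ≈ -1.1116e-5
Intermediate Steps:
n(S, N) = -3 + S
g(V, r) = r**3 (g(V, r) = r**2*r = r**3)
1/(g(n(-6, U(0, 2)), -46) + 7377) = 1/((-46)**3 + 7377) = 1/(-97336 + 7377) = 1/(-89959) = -1/89959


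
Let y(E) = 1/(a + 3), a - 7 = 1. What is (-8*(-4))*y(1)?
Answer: 32/11 ≈ 2.9091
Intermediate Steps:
a = 8 (a = 7 + 1 = 8)
y(E) = 1/11 (y(E) = 1/(8 + 3) = 1/11)
(-8*(-4))*y(1) = -8*(-4)*(1/11) = 32*(1/11) = 32/11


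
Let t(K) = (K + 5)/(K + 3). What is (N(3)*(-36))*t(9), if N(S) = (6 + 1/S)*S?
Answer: -798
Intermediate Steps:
t(K) = (5 + K)/(3 + K)
N(S) = S*(6 + 1/S)
(N(3)*(-36))*t(9) = ((1 + 6*3)*(-36))*((5 + 9)/(3 + 9)) = ((1 + 18)*(-36))*(14/12) = (19*(-36))*((1/12)*14) = -684*7/6 = -798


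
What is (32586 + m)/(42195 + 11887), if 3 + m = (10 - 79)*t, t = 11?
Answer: 15912/27041 ≈ 0.58844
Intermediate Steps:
m = -762 (m = -3 + (10 - 79)*11 = -3 - 69*11 = -3 - 759 = -762)
(32586 + m)/(42195 + 11887) = (32586 - 762)/(42195 + 11887) = 31824/54082 = 31824*(1/54082) = 15912/27041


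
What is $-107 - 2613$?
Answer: $-2720$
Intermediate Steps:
$-107 - 2613 = -2720$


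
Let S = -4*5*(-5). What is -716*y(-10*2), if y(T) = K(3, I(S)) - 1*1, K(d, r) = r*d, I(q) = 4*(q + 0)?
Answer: -858484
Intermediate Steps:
S = 100 (S = -20*(-5) = 100)
I(q) = 4*q
K(d, r) = d*r
y(T) = 1199 (y(T) = 3*(4*100) - 1*1 = 3*400 - 1 = 1200 - 1 = 1199)
-716*y(-10*2) = -716*1199 = -858484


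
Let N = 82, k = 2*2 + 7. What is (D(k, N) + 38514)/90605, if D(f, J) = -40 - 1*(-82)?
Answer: 38556/90605 ≈ 0.42554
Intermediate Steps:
k = 11 (k = 4 + 7 = 11)
D(f, J) = 42 (D(f, J) = -40 + 82 = 42)
(D(k, N) + 38514)/90605 = (42 + 38514)/90605 = 38556*(1/90605) = 38556/90605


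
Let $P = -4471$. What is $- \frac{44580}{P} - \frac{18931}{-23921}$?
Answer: $\frac{1151038681}{106950791} \approx 10.762$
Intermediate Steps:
$- \frac{44580}{P} - \frac{18931}{-23921} = - \frac{44580}{-4471} - \frac{18931}{-23921} = \left(-44580\right) \left(- \frac{1}{4471}\right) - - \frac{18931}{23921} = \frac{44580}{4471} + \frac{18931}{23921} = \frac{1151038681}{106950791}$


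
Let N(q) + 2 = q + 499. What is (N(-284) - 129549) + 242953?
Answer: 113617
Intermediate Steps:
N(q) = 497 + q (N(q) = -2 + (q + 499) = -2 + (499 + q) = 497 + q)
(N(-284) - 129549) + 242953 = ((497 - 284) - 129549) + 242953 = (213 - 129549) + 242953 = -129336 + 242953 = 113617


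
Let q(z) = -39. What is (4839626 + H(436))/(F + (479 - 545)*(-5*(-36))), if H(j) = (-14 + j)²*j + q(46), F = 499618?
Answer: 82484211/487738 ≈ 169.12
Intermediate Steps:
H(j) = -39 + j*(-14 + j)² (H(j) = (-14 + j)²*j - 39 = j*(-14 + j)² - 39 = -39 + j*(-14 + j)²)
(4839626 + H(436))/(F + (479 - 545)*(-5*(-36))) = (4839626 + (-39 + 436*(-14 + 436)²))/(499618 + (479 - 545)*(-5*(-36))) = (4839626 + (-39 + 436*422²))/(499618 - 66*180) = (4839626 + (-39 + 436*178084))/(499618 - 11880) = (4839626 + (-39 + 77644624))/487738 = (4839626 + 77644585)*(1/487738) = 82484211*(1/487738) = 82484211/487738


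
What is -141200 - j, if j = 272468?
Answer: -413668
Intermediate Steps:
-141200 - j = -141200 - 1*272468 = -141200 - 272468 = -413668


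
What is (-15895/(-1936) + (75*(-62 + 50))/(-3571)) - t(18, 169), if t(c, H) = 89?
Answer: -50617649/628496 ≈ -80.538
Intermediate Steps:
(-15895/(-1936) + (75*(-62 + 50))/(-3571)) - t(18, 169) = (-15895/(-1936) + (75*(-62 + 50))/(-3571)) - 1*89 = (-15895*(-1/1936) + (75*(-12))*(-1/3571)) - 89 = (1445/176 - 900*(-1/3571)) - 89 = (1445/176 + 900/3571) - 89 = 5318495/628496 - 89 = -50617649/628496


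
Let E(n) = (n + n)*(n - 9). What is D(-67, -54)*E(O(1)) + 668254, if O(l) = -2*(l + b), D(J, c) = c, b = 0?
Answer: 665878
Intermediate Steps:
O(l) = -2*l (O(l) = -2*(l + 0) = -2*l)
E(n) = 2*n*(-9 + n) (E(n) = (2*n)*(-9 + n) = 2*n*(-9 + n))
D(-67, -54)*E(O(1)) + 668254 = -108*(-2*1)*(-9 - 2*1) + 668254 = -108*(-2)*(-9 - 2) + 668254 = -108*(-2)*(-11) + 668254 = -54*44 + 668254 = -2376 + 668254 = 665878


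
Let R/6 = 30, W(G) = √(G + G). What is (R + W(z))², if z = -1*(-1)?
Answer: (180 + √2)² ≈ 32911.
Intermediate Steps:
z = 1
W(G) = √2*√G (W(G) = √(2*G) = √2*√G)
R = 180 (R = 6*30 = 180)
(R + W(z))² = (180 + √2*√1)² = (180 + √2*1)² = (180 + √2)²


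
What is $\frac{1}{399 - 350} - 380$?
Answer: $- \frac{18619}{49} \approx -379.98$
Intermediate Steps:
$\frac{1}{399 - 350} - 380 = \frac{1}{49} - 380 = - \frac{18619}{49}$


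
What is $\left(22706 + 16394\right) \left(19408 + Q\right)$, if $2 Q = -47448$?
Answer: $-168755600$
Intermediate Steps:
$Q = -23724$ ($Q = \frac{1}{2} \left(-47448\right) = -23724$)
$\left(22706 + 16394\right) \left(19408 + Q\right) = \left(22706 + 16394\right) \left(19408 - 23724\right) = 39100 \left(-4316\right) = -168755600$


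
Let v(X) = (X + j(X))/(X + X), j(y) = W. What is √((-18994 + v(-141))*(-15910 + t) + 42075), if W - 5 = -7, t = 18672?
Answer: I*√1042121311890/141 ≈ 7240.0*I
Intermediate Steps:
W = -2 (W = 5 - 7 = -2)
j(y) = -2
v(X) = (-2 + X)/(2*X) (v(X) = (X - 2)/(X + X) = (-2 + X)/((2*X)) = (-2 + X)*(1/(2*X)) = (-2 + X)/(2*X))
√((-18994 + v(-141))*(-15910 + t) + 42075) = √((-18994 + (½)*(-2 - 141)/(-141))*(-15910 + 18672) + 42075) = √((-18994 + (½)*(-1/141)*(-143))*2762 + 42075) = √((-18994 + 143/282)*2762 + 42075) = √(-5356165/282*2762 + 42075) = √(-7396863865/141 + 42075) = √(-7390931290/141) = I*√1042121311890/141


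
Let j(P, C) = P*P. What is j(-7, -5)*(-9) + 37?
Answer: -404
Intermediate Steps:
j(P, C) = P²
j(-7, -5)*(-9) + 37 = (-7)²*(-9) + 37 = 49*(-9) + 37 = -441 + 37 = -404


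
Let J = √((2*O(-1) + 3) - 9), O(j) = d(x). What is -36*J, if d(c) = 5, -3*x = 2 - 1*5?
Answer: -72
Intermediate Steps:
x = 1 (x = -(2 - 1*5)/3 = -(2 - 5)/3 = -⅓*(-3) = 1)
O(j) = 5
J = 2 (J = √((2*5 + 3) - 9) = √((10 + 3) - 9) = √(13 - 9) = √4 = 2)
-36*J = -36*2 = -72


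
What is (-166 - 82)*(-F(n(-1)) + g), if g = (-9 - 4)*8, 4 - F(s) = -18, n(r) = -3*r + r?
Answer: 31248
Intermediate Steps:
n(r) = -2*r
F(s) = 22 (F(s) = 4 - 1*(-18) = 4 + 18 = 22)
g = -104 (g = -13*8 = -104)
(-166 - 82)*(-F(n(-1)) + g) = (-166 - 82)*(-1*22 - 104) = -248*(-22 - 104) = -248*(-126) = 31248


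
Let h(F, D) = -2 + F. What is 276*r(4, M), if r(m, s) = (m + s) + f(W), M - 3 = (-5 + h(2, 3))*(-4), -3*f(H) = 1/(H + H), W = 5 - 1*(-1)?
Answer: 22333/3 ≈ 7444.3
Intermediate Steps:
W = 6 (W = 5 + 1 = 6)
f(H) = -1/(6*H) (f(H) = -1/(3*(H + H)) = -1/(2*H)/3 = -1/(6*H))
M = 23 (M = 3 + (-5 + (-2 + 2))*(-4) = 3 + (-5 + 0)*(-4) = 3 - 5*(-4) = 3 + 20 = 23)
r(m, s) = -1/36 + m + s (r(m, s) = (m + s) - ⅙/6 = (m + s) - ⅙*⅙ = (m + s) - 1/36 = -1/36 + m + s)
276*r(4, M) = 276*(-1/36 + 4 + 23) = 276*(971/36) = 22333/3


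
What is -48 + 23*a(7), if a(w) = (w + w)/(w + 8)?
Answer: -398/15 ≈ -26.533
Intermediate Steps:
a(w) = 2*w/(8 + w) (a(w) = (2*w)/(8 + w) = 2*w/(8 + w))
-48 + 23*a(7) = -48 + 23*(2*7/(8 + 7)) = -48 + 23*(2*7/15) = -48 + 23*(2*7*(1/15)) = -48 + 23*(14/15) = -48 + 322/15 = -398/15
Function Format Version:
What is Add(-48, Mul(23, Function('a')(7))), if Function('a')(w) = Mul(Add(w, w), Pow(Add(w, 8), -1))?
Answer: Rational(-398, 15) ≈ -26.533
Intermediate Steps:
Function('a')(w) = Mul(2, w, Pow(Add(8, w), -1)) (Function('a')(w) = Mul(Mul(2, w), Pow(Add(8, w), -1)) = Mul(2, w, Pow(Add(8, w), -1)))
Add(-48, Mul(23, Function('a')(7))) = Add(-48, Mul(23, Mul(2, 7, Pow(Add(8, 7), -1)))) = Add(-48, Mul(23, Mul(2, 7, Pow(15, -1)))) = Add(-48, Mul(23, Mul(2, 7, Rational(1, 15)))) = Add(-48, Mul(23, Rational(14, 15))) = Add(-48, Rational(322, 15)) = Rational(-398, 15)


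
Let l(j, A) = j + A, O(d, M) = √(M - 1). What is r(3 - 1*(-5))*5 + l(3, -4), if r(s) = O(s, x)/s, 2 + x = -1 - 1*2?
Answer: -1 + 5*I*√6/8 ≈ -1.0 + 1.5309*I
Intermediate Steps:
x = -5 (x = -2 + (-1 - 1*2) = -2 + (-1 - 2) = -2 - 3 = -5)
O(d, M) = √(-1 + M)
l(j, A) = A + j
r(s) = I*√6/s (r(s) = √(-1 - 5)/s = √(-6)/s = (I*√6)/s = I*√6/s)
r(3 - 1*(-5))*5 + l(3, -4) = (I*√6/(3 - 1*(-5)))*5 + (-4 + 3) = (I*√6/(3 + 5))*5 - 1 = (I*√6/8)*5 - 1 = 5*I*√6/8 - 1 = -1 + 5*I*√6/8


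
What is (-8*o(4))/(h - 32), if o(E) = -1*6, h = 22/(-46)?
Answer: -368/249 ≈ -1.4779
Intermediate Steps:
h = -11/23 (h = 22*(-1/46) = -11/23 ≈ -0.47826)
o(E) = -6
(-8*o(4))/(h - 32) = (-8*(-6))/(-11/23 - 32) = 48/(-747/23) = 48*(-23/747) = -368/249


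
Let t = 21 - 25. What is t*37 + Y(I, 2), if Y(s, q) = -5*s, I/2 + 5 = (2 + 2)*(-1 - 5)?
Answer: 142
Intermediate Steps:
t = -4
I = -58 (I = -10 + 2*((2 + 2)*(-1 - 5)) = -10 + 2*(4*(-6)) = -10 + 2*(-24) = -10 - 48 = -58)
t*37 + Y(I, 2) = -4*37 - 5*(-58) = -148 + 290 = 142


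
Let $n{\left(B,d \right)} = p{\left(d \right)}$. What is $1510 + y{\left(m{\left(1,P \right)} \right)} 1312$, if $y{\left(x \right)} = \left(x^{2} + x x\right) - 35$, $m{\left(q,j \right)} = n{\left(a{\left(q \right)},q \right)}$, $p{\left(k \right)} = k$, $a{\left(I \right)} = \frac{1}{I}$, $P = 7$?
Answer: $-41786$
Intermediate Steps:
$n{\left(B,d \right)} = d$
$m{\left(q,j \right)} = q$
$y{\left(x \right)} = -35 + 2 x^{2}$ ($y{\left(x \right)} = \left(x^{2} + x^{2}\right) - 35 = 2 x^{2} - 35 = -35 + 2 x^{2}$)
$1510 + y{\left(m{\left(1,P \right)} \right)} 1312 = 1510 + \left(-35 + 2 \cdot 1^{2}\right) 1312 = 1510 + \left(-35 + 2 \cdot 1\right) 1312 = 1510 + \left(-35 + 2\right) 1312 = 1510 - 43296 = -41786$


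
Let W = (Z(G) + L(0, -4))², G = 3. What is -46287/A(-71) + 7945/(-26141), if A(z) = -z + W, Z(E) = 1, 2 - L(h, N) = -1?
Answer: -403559894/758089 ≈ -532.34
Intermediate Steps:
L(h, N) = 3 (L(h, N) = 2 - 1*(-1) = 2 + 1 = 3)
W = 16 (W = (1 + 3)² = 4² = 16)
A(z) = 16 - z (A(z) = -z + 16 = 16 - z)
-46287/A(-71) + 7945/(-26141) = -46287/(16 - 1*(-71)) + 7945/(-26141) = -46287/(16 + 71) + 7945*(-1/26141) = -46287/87 - 7945/26141 = -46287*1/87 - 7945/26141 = -15429/29 - 7945/26141 = -403559894/758089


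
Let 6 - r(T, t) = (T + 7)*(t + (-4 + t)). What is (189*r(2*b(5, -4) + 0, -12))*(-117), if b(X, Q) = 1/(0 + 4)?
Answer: -4776408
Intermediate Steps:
b(X, Q) = 1/4
r(T, t) = 6 - (-4 + 2*t)*(7 + T) (r(T, t) = 6 - (T + 7)*(t + (-4 + t)) = 6 - (7 + T)*(-4 + 2*t) = 6 - (-4 + 2*t)*(7 + T))
(189*r(2*b(5, -4) + 0, -12))*(-117) = (189*(34 - 14*(-12) + 4*(2*(1/4) + 0) - 2*(2*(1/4) + 0)*(-12)))*(-117) = (189*(34 + 168 + 4*(1/2 + 0) - 2*(1/2 + 0)*(-12)))*(-117) = (189*(34 + 168 + 4*(1/2) - 2*1/2*(-12)))*(-117) = (189*(34 + 168 + 2 + 12))*(-117) = (189*216)*(-117) = 40824*(-117) = -4776408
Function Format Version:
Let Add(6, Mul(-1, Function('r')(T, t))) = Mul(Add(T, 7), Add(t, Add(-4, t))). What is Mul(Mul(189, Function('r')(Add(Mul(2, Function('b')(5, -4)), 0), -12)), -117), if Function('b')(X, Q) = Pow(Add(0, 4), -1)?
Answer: -4776408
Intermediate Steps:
Function('b')(X, Q) = Rational(1, 4) (Function('b')(X, Q) = Pow(4, -1) = Rational(1, 4))
Function('r')(T, t) = Add(6, Mul(-1, Add(-4, Mul(2, t)), Add(7, T))) (Function('r')(T, t) = Add(6, Mul(-1, Mul(Add(T, 7), Add(t, Add(-4, t))))) = Add(6, Mul(-1, Mul(Add(7, T), Add(-4, Mul(2, t))))) = Add(6, Mul(-1, Mul(Add(-4, Mul(2, t)), Add(7, T)))) = Add(6, Mul(-1, Add(-4, Mul(2, t)), Add(7, T))))
Mul(Mul(189, Function('r')(Add(Mul(2, Function('b')(5, -4)), 0), -12)), -117) = Mul(Mul(189, Add(34, Mul(-14, -12), Mul(4, Add(Mul(2, Rational(1, 4)), 0)), Mul(-2, Add(Mul(2, Rational(1, 4)), 0), -12))), -117) = Mul(Mul(189, Add(34, 168, Mul(4, Add(Rational(1, 2), 0)), Mul(-2, Add(Rational(1, 2), 0), -12))), -117) = Mul(Mul(189, Add(34, 168, Mul(4, Rational(1, 2)), Mul(-2, Rational(1, 2), -12))), -117) = Mul(Mul(189, Add(34, 168, 2, 12)), -117) = Mul(Mul(189, 216), -117) = Mul(40824, -117) = -4776408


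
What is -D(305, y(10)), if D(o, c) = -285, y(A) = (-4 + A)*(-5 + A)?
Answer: 285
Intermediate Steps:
y(A) = (-5 + A)*(-4 + A)
-D(305, y(10)) = -1*(-285) = 285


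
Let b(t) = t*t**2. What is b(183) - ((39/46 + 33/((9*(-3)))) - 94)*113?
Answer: 2541608641/414 ≈ 6.1392e+6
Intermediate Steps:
b(t) = t**3
b(183) - ((39/46 + 33/((9*(-3)))) - 94)*113 = 183**3 - ((39/46 + 33/((9*(-3)))) - 94)*113 = 6128487 - ((39*(1/46) + 33/(-27)) - 94)*113 = 6128487 - ((39/46 + 33*(-1/27)) - 94)*113 = 6128487 - ((39/46 - 11/9) - 94)*113 = 6128487 - (-155/414 - 94)*113 = 6128487 - (-39071)*113/414 = 6128487 - 1*(-4415023/414) = 6128487 + 4415023/414 = 2541608641/414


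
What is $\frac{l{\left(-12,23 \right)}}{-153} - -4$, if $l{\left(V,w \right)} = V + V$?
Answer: $\frac{212}{51} \approx 4.1569$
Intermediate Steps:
$l{\left(V,w \right)} = 2 V$
$\frac{l{\left(-12,23 \right)}}{-153} - -4 = \frac{2 \left(-12\right)}{-153} - -4 = \left(-24\right) \left(- \frac{1}{153}\right) + 4 = \frac{8}{51} + 4 = \frac{212}{51}$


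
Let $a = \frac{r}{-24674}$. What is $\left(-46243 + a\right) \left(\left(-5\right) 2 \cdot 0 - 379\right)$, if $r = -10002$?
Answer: $\frac{216217563310}{12337} \approx 1.7526 \cdot 10^{7}$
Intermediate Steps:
$a = \frac{5001}{12337}$ ($a = - \frac{10002}{-24674} = \left(-10002\right) \left(- \frac{1}{24674}\right) = \frac{5001}{12337} \approx 0.40537$)
$\left(-46243 + a\right) \left(\left(-5\right) 2 \cdot 0 - 379\right) = \left(-46243 + \frac{5001}{12337}\right) \left(\left(-5\right) 2 \cdot 0 - 379\right) = - \frac{570494890 \left(\left(-10\right) 0 - 379\right)}{12337} = - \frac{570494890 \left(0 - 379\right)}{12337} = \left(- \frac{570494890}{12337}\right) \left(-379\right) = \frac{216217563310}{12337}$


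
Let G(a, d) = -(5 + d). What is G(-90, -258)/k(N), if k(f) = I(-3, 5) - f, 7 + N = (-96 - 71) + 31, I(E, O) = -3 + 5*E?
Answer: 253/125 ≈ 2.0240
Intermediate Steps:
G(a, d) = -5 - d
N = -143 (N = -7 + ((-96 - 71) + 31) = -7 + (-167 + 31) = -7 - 136 = -143)
k(f) = -18 - f (k(f) = (-3 + 5*(-3)) - f = (-3 - 15) - f = -18 - f)
G(-90, -258)/k(N) = (-5 - 1*(-258))/(-18 - 1*(-143)) = (-5 + 258)/(-18 + 143) = 253/125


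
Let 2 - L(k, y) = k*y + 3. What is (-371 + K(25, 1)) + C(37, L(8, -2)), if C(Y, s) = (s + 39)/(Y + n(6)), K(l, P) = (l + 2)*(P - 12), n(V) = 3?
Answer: -13333/20 ≈ -666.65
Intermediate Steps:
K(l, P) = (-12 + P)*(2 + l) (K(l, P) = (2 + l)*(-12 + P) = (-12 + P)*(2 + l))
L(k, y) = -1 - k*y (L(k, y) = 2 - (k*y + 3) = 2 - (3 + k*y) = 2 + (-3 - k*y) = -1 - k*y)
C(Y, s) = (39 + s)/(3 + Y) (C(Y, s) = (s + 39)/(Y + 3) = (39 + s)/(3 + Y))
(-371 + K(25, 1)) + C(37, L(8, -2)) = (-371 + (-24 - 12*25 + 2*1 + 1*25)) + (39 + (-1 - 1*8*(-2)))/(3 + 37) = (-371 + (-24 - 300 + 2 + 25)) + (39 + (-1 + 16))/40 = (-371 - 297) + (39 + 15)/40 = -668 + (1/40)*54 = -668 + 27/20 = -13333/20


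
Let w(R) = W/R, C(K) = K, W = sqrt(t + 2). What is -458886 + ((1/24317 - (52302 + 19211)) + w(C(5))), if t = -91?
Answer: -12897712482/24317 + I*sqrt(89)/5 ≈ -5.304e+5 + 1.8868*I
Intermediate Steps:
W = I*sqrt(89) (W = sqrt(-91 + 2) = sqrt(-89) = I*sqrt(89) ≈ 9.434*I)
w(R) = I*sqrt(89)/R (w(R) = (I*sqrt(89))/R = I*sqrt(89)/R)
-458886 + ((1/24317 - (52302 + 19211)) + w(C(5))) = -458886 + ((1/24317 - (52302 + 19211)) + I*sqrt(89)/5) = -458886 + ((1/24317 - 1*71513) + I*sqrt(89)*(1/5)) = -458886 + ((1/24317 - 71513) + I*sqrt(89)/5) = -458886 + (-1738981620/24317 + I*sqrt(89)/5) = -12897712482/24317 + I*sqrt(89)/5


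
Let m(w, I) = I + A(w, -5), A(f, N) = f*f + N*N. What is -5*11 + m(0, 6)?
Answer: -24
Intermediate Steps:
A(f, N) = N**2 + f**2 (A(f, N) = f**2 + N**2 = N**2 + f**2)
m(w, I) = 25 + I + w**2 (m(w, I) = I + ((-5)**2 + w**2) = I + (25 + w**2) = 25 + I + w**2)
-5*11 + m(0, 6) = -5*11 + (25 + 6 + 0**2) = -55 + (25 + 6 + 0) = -55 + 31 = -24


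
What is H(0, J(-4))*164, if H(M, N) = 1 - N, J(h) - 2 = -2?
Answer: 164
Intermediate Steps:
J(h) = 0 (J(h) = 2 - 2 = 0)
H(0, J(-4))*164 = (1 - 1*0)*164 = (1 + 0)*164 = 1*164 = 164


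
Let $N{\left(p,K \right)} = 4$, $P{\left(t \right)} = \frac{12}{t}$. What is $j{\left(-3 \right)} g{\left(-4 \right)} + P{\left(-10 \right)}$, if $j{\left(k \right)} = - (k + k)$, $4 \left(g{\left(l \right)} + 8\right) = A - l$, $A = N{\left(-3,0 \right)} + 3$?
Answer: $- \frac{327}{10} \approx -32.7$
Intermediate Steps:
$A = 7$ ($A = 4 + 3 = 7$)
$g{\left(l \right)} = - \frac{25}{4} - \frac{l}{4}$ ($g{\left(l \right)} = -8 + \frac{7 - l}{4} = -8 - \left(- \frac{7}{4} + \frac{l}{4}\right) = - \frac{25}{4} - \frac{l}{4}$)
$j{\left(k \right)} = - 2 k$
$j{\left(-3 \right)} g{\left(-4 \right)} + P{\left(-10 \right)} = \left(-2\right) \left(-3\right) \left(- \frac{25}{4} - -1\right) + \frac{12}{-10} = 6 \left(- \frac{25}{4} + 1\right) + 12 \left(- \frac{1}{10}\right) = 6 \left(- \frac{21}{4}\right) - \frac{6}{5} = - \frac{63}{2} - \frac{6}{5} = - \frac{327}{10}$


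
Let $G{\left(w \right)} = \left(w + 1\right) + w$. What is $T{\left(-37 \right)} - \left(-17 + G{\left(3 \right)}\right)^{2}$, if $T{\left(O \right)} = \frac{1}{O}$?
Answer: $- \frac{3701}{37} \approx -100.03$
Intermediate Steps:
$G{\left(w \right)} = 1 + 2 w$ ($G{\left(w \right)} = \left(1 + w\right) + w = 1 + 2 w$)
$T{\left(-37 \right)} - \left(-17 + G{\left(3 \right)}\right)^{2} = \frac{1}{-37} - \left(-17 + \left(1 + 2 \cdot 3\right)\right)^{2} = - \frac{1}{37} - \left(-17 + \left(1 + 6\right)\right)^{2} = - \frac{1}{37} - \left(-17 + 7\right)^{2} = - \frac{1}{37} - \left(-10\right)^{2} = - \frac{1}{37} - 100 = - \frac{3701}{37}$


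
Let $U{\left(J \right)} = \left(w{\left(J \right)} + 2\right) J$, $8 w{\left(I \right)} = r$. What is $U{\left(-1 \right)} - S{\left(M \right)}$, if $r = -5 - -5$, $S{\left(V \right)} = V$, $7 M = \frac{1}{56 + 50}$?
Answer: $- \frac{1485}{742} \approx -2.0013$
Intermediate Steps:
$M = \frac{1}{742}$ ($M = \frac{1}{7 \left(56 + 50\right)} = \frac{1}{7 \cdot 106} = \frac{1}{7} \cdot \frac{1}{106} = \frac{1}{742} \approx 0.0013477$)
$r = 0$ ($r = -5 + 5 = 0$)
$w{\left(I \right)} = 0$ ($w{\left(I \right)} = \frac{1}{8} \cdot 0 = 0$)
$U{\left(J \right)} = 2 J$ ($U{\left(J \right)} = \left(0 + 2\right) J = 2 J$)
$U{\left(-1 \right)} - S{\left(M \right)} = 2 \left(-1\right) - \frac{1}{742} = -2 - \frac{1}{742} = - \frac{1485}{742}$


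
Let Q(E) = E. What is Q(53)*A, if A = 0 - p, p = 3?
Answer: -159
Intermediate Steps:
A = -3 (A = 0 - 1*3 = 0 - 3 = -3)
Q(53)*A = 53*(-3) = -159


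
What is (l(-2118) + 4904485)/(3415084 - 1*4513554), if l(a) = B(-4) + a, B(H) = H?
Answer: -4902363/1098470 ≈ -4.4629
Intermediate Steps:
l(a) = -4 + a
(l(-2118) + 4904485)/(3415084 - 1*4513554) = ((-4 - 2118) + 4904485)/(3415084 - 1*4513554) = (-2122 + 4904485)/(3415084 - 4513554) = 4902363/(-1098470) = 4902363*(-1/1098470) = -4902363/1098470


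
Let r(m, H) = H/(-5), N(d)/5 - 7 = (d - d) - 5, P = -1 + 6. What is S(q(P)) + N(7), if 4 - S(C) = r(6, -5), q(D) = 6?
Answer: 13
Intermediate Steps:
P = 5
N(d) = 10 (N(d) = 35 + 5*((d - d) - 5) = 35 + 5*(0 - 5) = 35 + 5*(-5) = 35 - 25 = 10)
r(m, H) = -H/5 (r(m, H) = H*(-1/5) = -H/5)
S(C) = 3 (S(C) = 4 - (-1)*(-5)/5 = 4 - 1*1 = 4 - 1 = 3)
S(q(P)) + N(7) = 3 + 10 = 13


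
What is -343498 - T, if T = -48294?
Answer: -295204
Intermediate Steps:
-343498 - T = -343498 - 1*(-48294) = -343498 + 48294 = -295204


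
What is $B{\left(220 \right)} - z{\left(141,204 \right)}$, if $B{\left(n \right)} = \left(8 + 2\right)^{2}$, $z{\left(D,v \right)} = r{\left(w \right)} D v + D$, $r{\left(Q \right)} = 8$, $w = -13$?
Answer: $-230153$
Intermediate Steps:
$z{\left(D,v \right)} = D + 8 D v$ ($z{\left(D,v \right)} = 8 D v + D = D + 8 D v$)
$B{\left(n \right)} = 100$ ($B{\left(n \right)} = 10^{2} = 100$)
$B{\left(220 \right)} - z{\left(141,204 \right)} = 100 - 141 \left(1 + 8 \cdot 204\right) = 100 - 141 \left(1 + 1632\right) = 100 - 141 \cdot 1633 = 100 - 230253 = -230153$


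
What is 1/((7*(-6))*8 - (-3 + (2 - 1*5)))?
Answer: -1/330 ≈ -0.0030303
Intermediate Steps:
1/((7*(-6))*8 - (-3 + (2 - 1*5))) = 1/(-42*8 - (-3 + (2 - 5))) = 1/(-336 - (-3 - 3)) = 1/(-336 - 1*(-6)) = 1/(-336 + 6) = 1/(-330) = -1/330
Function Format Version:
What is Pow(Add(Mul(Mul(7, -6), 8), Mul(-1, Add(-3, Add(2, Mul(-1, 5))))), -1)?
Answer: Rational(-1, 330) ≈ -0.0030303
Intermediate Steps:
Pow(Add(Mul(Mul(7, -6), 8), Mul(-1, Add(-3, Add(2, Mul(-1, 5))))), -1) = Pow(Add(Mul(-42, 8), Mul(-1, Add(-3, Add(2, -5)))), -1) = Pow(Add(-336, Mul(-1, Add(-3, -3))), -1) = Pow(Add(-336, Mul(-1, -6)), -1) = Pow(Add(-336, 6), -1) = Pow(-330, -1) = Rational(-1, 330)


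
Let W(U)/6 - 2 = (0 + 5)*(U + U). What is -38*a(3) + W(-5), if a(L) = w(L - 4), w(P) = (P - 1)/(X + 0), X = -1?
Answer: -364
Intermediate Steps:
W(U) = 12 + 60*U (W(U) = 12 + 6*((0 + 5)*(U + U)) = 12 + 6*(5*(2*U)) = 12 + 6*(10*U) = 12 + 60*U)
w(P) = 1 - P (w(P) = (P - 1)/(-1 + 0) = (-1 + P)/(-1) = (-1 + P)*(-1) = 1 - P)
a(L) = 5 - L (a(L) = 1 - (L - 4) = 1 - (-4 + L) = 1 + (4 - L) = 5 - L)
-38*a(3) + W(-5) = -38*(5 - 1*3) + (12 + 60*(-5)) = -38*(5 - 3) + (12 - 300) = -38*2 - 288 = -76 - 288 = -364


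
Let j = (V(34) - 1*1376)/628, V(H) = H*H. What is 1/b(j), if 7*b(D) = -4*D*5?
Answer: 1099/1100 ≈ 0.99909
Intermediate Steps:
V(H) = H²
j = -55/157 (j = (34² - 1*1376)/628 = (1156 - 1376)*(1/628) = -220*1/628 = -55/157 ≈ -0.35032)
b(D) = -20*D/7 (b(D) = (-4*D*5)/7 = (-20*D)/7 = -20*D/7)
1/b(j) = 1/(-20/7*(-55/157)) = 1/(1100/1099) = 1099/1100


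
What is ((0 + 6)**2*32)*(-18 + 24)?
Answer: 6912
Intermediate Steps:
((0 + 6)**2*32)*(-18 + 24) = (6**2*32)*6 = (36*32)*6 = 1152*6 = 6912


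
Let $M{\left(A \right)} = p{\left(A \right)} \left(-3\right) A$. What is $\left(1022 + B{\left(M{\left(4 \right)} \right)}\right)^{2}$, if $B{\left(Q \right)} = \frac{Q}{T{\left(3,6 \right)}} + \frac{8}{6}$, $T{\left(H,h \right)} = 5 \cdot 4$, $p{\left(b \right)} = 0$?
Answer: $\frac{9424900}{9} \approx 1.0472 \cdot 10^{6}$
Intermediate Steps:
$T{\left(H,h \right)} = 20$
$M{\left(A \right)} = 0$ ($M{\left(A \right)} = 0 \left(-3\right) A = 0 A = 0$)
$B{\left(Q \right)} = \frac{4}{3} + \frac{Q}{20}$ ($B{\left(Q \right)} = \frac{Q}{20} + \frac{8}{6} = Q \frac{1}{20} + 8 \cdot \frac{1}{6} = \frac{Q}{20} + \frac{4}{3} = \frac{4}{3} + \frac{Q}{20}$)
$\left(1022 + B{\left(M{\left(4 \right)} \right)}\right)^{2} = \left(1022 + \left(\frac{4}{3} + \frac{1}{20} \cdot 0\right)\right)^{2} = \left(1022 + \left(\frac{4}{3} + 0\right)\right)^{2} = \left(1022 + \frac{4}{3}\right)^{2} = \left(\frac{3070}{3}\right)^{2} = \frac{9424900}{9}$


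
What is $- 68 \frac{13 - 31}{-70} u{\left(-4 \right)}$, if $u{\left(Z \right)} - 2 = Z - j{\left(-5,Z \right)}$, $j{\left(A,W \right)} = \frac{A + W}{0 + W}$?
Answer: $\frac{2601}{35} \approx 74.314$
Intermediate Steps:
$j{\left(A,W \right)} = \frac{A + W}{W}$
$u{\left(Z \right)} = 2 + Z - \frac{-5 + Z}{Z}$ ($u{\left(Z \right)} = 2 + \left(Z - \frac{-5 + Z}{Z}\right) = 2 + Z - \frac{-5 + Z}{Z}$)
$- 68 \frac{13 - 31}{-70} u{\left(-4 \right)} = - 68 \frac{13 - 31}{-70} \left(1 - 4 + \frac{5}{-4}\right) = - 68 \left(13 - 31\right) \left(- \frac{1}{70}\right) \left(1 - 4 + 5 \left(- \frac{1}{4}\right)\right) = - 68 \left(\left(-18\right) \left(- \frac{1}{70}\right)\right) \left(1 - 4 - \frac{5}{4}\right) = \left(-68\right) \frac{9}{35} \left(- \frac{17}{4}\right) = \left(- \frac{612}{35}\right) \left(- \frac{17}{4}\right) = \frac{2601}{35}$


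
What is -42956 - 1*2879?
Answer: -45835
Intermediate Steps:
-42956 - 1*2879 = -42956 - 2879 = -45835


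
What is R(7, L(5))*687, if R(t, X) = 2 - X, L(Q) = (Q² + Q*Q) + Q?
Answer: -36411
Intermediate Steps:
L(Q) = Q + 2*Q² (L(Q) = (Q² + Q²) + Q = 2*Q² + Q = Q + 2*Q²)
R(7, L(5))*687 = (2 - 5*(1 + 2*5))*687 = (2 - 5*(1 + 10))*687 = (2 - 5*11)*687 = (2 - 1*55)*687 = (2 - 55)*687 = -53*687 = -36411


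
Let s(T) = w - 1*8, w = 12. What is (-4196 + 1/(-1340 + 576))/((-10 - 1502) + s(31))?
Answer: 3205745/1152112 ≈ 2.7825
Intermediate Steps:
s(T) = 4 (s(T) = 12 - 1*8 = 12 - 8 = 4)
(-4196 + 1/(-1340 + 576))/((-10 - 1502) + s(31)) = (-4196 + 1/(-1340 + 576))/((-10 - 1502) + 4) = (-4196 + 1/(-764))/(-1512 + 4) = (-4196 - 1/764)/(-1508) = -3205745/764*(-1/1508) = 3205745/1152112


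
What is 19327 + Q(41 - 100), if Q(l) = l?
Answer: 19268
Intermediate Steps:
19327 + Q(41 - 100) = 19327 + (41 - 100) = 19327 - 59 = 19268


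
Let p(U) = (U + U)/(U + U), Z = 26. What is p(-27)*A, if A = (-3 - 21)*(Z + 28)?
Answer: -1296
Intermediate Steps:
A = -1296 (A = (-3 - 21)*(26 + 28) = -24*54 = -1296)
p(U) = 1 (p(U) = (2*U)/((2*U)) = (2*U)*(1/(2*U)) = 1)
p(-27)*A = 1*(-1296) = -1296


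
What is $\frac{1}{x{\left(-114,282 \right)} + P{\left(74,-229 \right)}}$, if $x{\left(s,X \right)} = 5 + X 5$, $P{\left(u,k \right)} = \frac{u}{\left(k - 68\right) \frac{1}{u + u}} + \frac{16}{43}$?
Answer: $\frac{12771}{17604781} \approx 0.00072543$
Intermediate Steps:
$P{\left(u,k \right)} = \frac{16}{43} + \frac{2 u^{2}}{-68 + k}$ ($P{\left(u,k \right)} = \frac{u}{\left(-68 + k\right) \frac{1}{2 u}} + 16 \cdot \frac{1}{43} = \frac{u}{\left(-68 + k\right) \frac{1}{2 u}} + \frac{16}{43} = \frac{u}{\frac{1}{2} \frac{1}{u} \left(-68 + k\right)} + \frac{16}{43} = u \frac{2 u}{-68 + k} + \frac{16}{43} = \frac{2 u^{2}}{-68 + k} + \frac{16}{43} = \frac{16}{43} + \frac{2 u^{2}}{-68 + k}$)
$x{\left(s,X \right)} = 5 + 5 X$
$\frac{1}{x{\left(-114,282 \right)} + P{\left(74,-229 \right)}} = \frac{1}{\left(5 + 5 \cdot 282\right) + \frac{2 \left(-544 + 8 \left(-229\right) + 43 \cdot 74^{2}\right)}{43 \left(-68 - 229\right)}} = \frac{1}{\left(5 + 1410\right) + \frac{2 \left(-544 - 1832 + 43 \cdot 5476\right)}{43 \left(-297\right)}} = \frac{1}{1415 + \frac{2}{43} \left(- \frac{1}{297}\right) \left(-544 - 1832 + 235468\right)} = \frac{1}{1415 + \frac{2}{43} \left(- \frac{1}{297}\right) 233092} = \frac{1}{1415 - \frac{466184}{12771}} = \frac{1}{\frac{17604781}{12771}} = \frac{12771}{17604781}$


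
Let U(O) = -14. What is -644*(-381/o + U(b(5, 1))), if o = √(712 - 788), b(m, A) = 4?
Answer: 9016 - 122682*I*√19/19 ≈ 9016.0 - 28145.0*I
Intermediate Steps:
o = 2*I*√19 (o = √(-76) = 2*I*√19 ≈ 8.7178*I)
-644*(-381/o + U(b(5, 1))) = -644*(-381*(-I*√19/38) - 14) = -644*(-(-381)*I*√19/38 - 14) = -644*(381*I*√19/38 - 14) = -644*(-14 + 381*I*√19/38) = 9016 - 122682*I*√19/19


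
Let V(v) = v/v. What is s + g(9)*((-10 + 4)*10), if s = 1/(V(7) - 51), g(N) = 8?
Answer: -24001/50 ≈ -480.02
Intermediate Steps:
V(v) = 1
s = -1/50 (s = 1/(1 - 51) = 1/(-50) = -1/50 ≈ -0.020000)
s + g(9)*((-10 + 4)*10) = -1/50 + 8*((-10 + 4)*10) = -1/50 + 8*(-6*10) = -1/50 + 8*(-60) = -1/50 - 480 = -24001/50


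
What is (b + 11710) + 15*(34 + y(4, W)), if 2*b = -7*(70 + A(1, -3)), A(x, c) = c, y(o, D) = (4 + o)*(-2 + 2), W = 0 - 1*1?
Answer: 23971/2 ≈ 11986.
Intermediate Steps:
W = -1 (W = 0 - 1 = -1)
y(o, D) = 0 (y(o, D) = (4 + o)*0 = 0)
b = -469/2 (b = (-7*(70 - 3))/2 = (-7*67)/2 = (½)*(-469) = -469/2 ≈ -234.50)
(b + 11710) + 15*(34 + y(4, W)) = (-469/2 + 11710) + 15*(34 + 0) = 22951/2 + 15*34 = 22951/2 + 510 = 23971/2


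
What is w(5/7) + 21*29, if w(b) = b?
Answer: 4268/7 ≈ 609.71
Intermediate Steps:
w(5/7) + 21*29 = 5/7 + 21*29 = 5*(⅐) + 609 = 5/7 + 609 = 4268/7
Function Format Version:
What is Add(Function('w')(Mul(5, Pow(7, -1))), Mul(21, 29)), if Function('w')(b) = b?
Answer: Rational(4268, 7) ≈ 609.71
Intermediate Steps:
Add(Function('w')(Mul(5, Pow(7, -1))), Mul(21, 29)) = Add(Mul(5, Pow(7, -1)), Mul(21, 29)) = Add(Mul(5, Rational(1, 7)), 609) = Add(Rational(5, 7), 609) = Rational(4268, 7)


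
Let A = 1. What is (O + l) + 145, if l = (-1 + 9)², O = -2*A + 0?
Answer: 207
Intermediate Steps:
O = -2 (O = -2*1 + 0 = -2 + 0 = -2)
l = 64 (l = 8² = 64)
(O + l) + 145 = (-2 + 64) + 145 = 62 + 145 = 207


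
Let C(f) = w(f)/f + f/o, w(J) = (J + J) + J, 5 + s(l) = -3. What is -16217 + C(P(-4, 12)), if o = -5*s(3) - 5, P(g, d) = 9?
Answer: -567481/35 ≈ -16214.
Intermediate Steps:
s(l) = -8 (s(l) = -5 - 3 = -8)
w(J) = 3*J (w(J) = 2*J + J = 3*J)
o = 35 (o = -5*(-8) - 5 = 40 - 5 = 35)
C(f) = 3 + f/35 (C(f) = (3*f)/f + f/35 = 3 + f*(1/35) = 3 + f/35)
-16217 + C(P(-4, 12)) = -16217 + (3 + (1/35)*9) = -16217 + (3 + 9/35) = -16217 + 114/35 = -567481/35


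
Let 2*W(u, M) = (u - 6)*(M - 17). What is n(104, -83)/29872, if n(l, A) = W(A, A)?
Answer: 2225/14936 ≈ 0.14897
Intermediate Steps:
W(u, M) = (-17 + M)*(-6 + u)/2 (W(u, M) = ((u - 6)*(M - 17))/2 = ((-6 + u)*(-17 + M))/2 = ((-17 + M)*(-6 + u))/2 = (-17 + M)*(-6 + u)/2)
n(l, A) = 51 + A²/2 - 23*A/2 (n(l, A) = 51 - 3*A - 17*A/2 + A*A/2 = 51 - 3*A - 17*A/2 + A²/2 = 51 + A²/2 - 23*A/2)
n(104, -83)/29872 = (51 + (½)*(-83)² - 23/2*(-83))/29872 = (51 + (½)*6889 + 1909/2)*(1/29872) = (51 + 6889/2 + 1909/2)*(1/29872) = 4450*(1/29872) = 2225/14936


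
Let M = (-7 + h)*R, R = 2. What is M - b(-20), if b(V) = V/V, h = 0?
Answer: -15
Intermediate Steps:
b(V) = 1
M = -14 (M = (-7 + 0)*2 = -7*2 = -14)
M - b(-20) = -14 - 1*1 = -14 - 1 = -15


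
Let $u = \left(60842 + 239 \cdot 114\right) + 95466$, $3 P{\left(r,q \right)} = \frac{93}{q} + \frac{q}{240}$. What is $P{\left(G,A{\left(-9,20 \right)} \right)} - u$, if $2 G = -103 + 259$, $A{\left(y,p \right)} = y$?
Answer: $- \frac{132161369}{720} \approx -1.8356 \cdot 10^{5}$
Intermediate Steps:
$G = 78$ ($G = \frac{-103 + 259}{2} = \frac{1}{2} \cdot 156 = 78$)
$P{\left(r,q \right)} = \frac{31}{q} + \frac{q}{720}$ ($P{\left(r,q \right)} = \frac{\frac{93}{q} + \frac{q}{240}}{3} = \frac{31}{q} + \frac{q}{720}$)
$u = 183554$ ($u = \left(60842 + 27246\right) + 95466 = 88088 + 95466 = 183554$)
$P{\left(G,A{\left(-9,20 \right)} \right)} - u = \left(\frac{31}{-9} + \frac{1}{720} \left(-9\right)\right) - 183554 = \left(31 \left(- \frac{1}{9}\right) - \frac{1}{80}\right) - 183554 = \left(- \frac{31}{9} - \frac{1}{80}\right) - 183554 = - \frac{2489}{720} - 183554 = - \frac{132161369}{720}$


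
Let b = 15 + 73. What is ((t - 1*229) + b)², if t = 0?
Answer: 19881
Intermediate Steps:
b = 88
((t - 1*229) + b)² = ((0 - 1*229) + 88)² = ((0 - 229) + 88)² = (-229 + 88)² = (-141)² = 19881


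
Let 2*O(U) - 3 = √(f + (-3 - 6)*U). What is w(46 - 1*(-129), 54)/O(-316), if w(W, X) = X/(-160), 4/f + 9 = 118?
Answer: 8829/12360760 - 135*√3379/618038 ≈ -0.011983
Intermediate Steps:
f = 4/109 (f = 4/(-9 + 118) = 4/109 ≈ 0.036697)
w(W, X) = -X/160 (w(W, X) = X*(-1/160) = -X/160)
O(U) = 3/2 + √(4/109 - 9*U)/2 (O(U) = 3/2 + √(4/109 + (-3 - 6)*U)/2 = 3/2 + √(4/109 - 9*U)/2)
w(46 - 1*(-129), 54)/O(-316) = (-1/160*54)/(3/2 + √(436 - 106929*(-316))/218) = -27/(80*(3/2 + √(436 + 33789564)/218)) = -27/(80*(3/2 + √33790000/218)) = -27/(80*(3/2 + (100*√3379)/218)) = -27/(80*(3/2 + 50*√3379/109))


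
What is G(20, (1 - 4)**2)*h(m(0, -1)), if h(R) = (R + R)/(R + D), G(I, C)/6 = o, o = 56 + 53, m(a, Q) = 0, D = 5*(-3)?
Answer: 0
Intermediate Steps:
D = -15
o = 109
G(I, C) = 654 (G(I, C) = 6*109 = 654)
h(R) = 2*R/(-15 + R) (h(R) = (R + R)/(R - 15) = (2*R)/(-15 + R) = 2*R/(-15 + R))
G(20, (1 - 4)**2)*h(m(0, -1)) = 654*(2*0/(-15 + 0)) = 654*(2*0/(-15)) = 654*(2*0*(-1/15)) = 654*0 = 0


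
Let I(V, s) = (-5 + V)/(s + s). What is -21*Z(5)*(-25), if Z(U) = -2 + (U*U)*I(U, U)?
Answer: -1050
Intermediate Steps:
I(V, s) = (-5 + V)/(2*s) (I(V, s) = (-5 + V)/((2*s)) = (-5 + V)*(1/(2*s)) = (-5 + V)/(2*s))
Z(U) = -2 + U*(-5 + U)/2 (Z(U) = -2 + (U*U)*((-5 + U)/(2*U)) = -2 + U**2*((-5 + U)/(2*U)) = -2 + U*(-5 + U)/2)
-21*Z(5)*(-25) = -21*(-2 + (1/2)*5*(-5 + 5))*(-25) = -21*(-2 + (1/2)*5*0)*(-25) = -21*(-2 + 0)*(-25) = -21*(-2)*(-25) = 42*(-25) = -1050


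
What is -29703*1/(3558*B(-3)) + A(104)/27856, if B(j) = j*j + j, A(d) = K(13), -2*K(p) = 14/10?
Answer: -689518093/495558240 ≈ -1.3914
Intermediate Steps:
K(p) = -7/10
A(d) = -7/10
B(j) = j + j² (B(j) = j² + j = j + j²)
-29703*1/(3558*B(-3)) + A(104)/27856 = -29703*(-1/(10674*(1 - 3))) - 7/10/27856 = -29703/(3558*(-3*(-2))) - 7/10*1/27856 = -29703/(3558*6) - 7/278560 = -29703/21348 - 7/278560 = -29703*1/21348 - 7/278560 = -9901/7116 - 7/278560 = -689518093/495558240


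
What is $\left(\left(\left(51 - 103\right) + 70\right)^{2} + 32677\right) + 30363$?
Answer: $63364$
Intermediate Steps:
$\left(\left(\left(51 - 103\right) + 70\right)^{2} + 32677\right) + 30363 = \left(\left(-52 + 70\right)^{2} + 32677\right) + 30363 = \left(18^{2} + 32677\right) + 30363 = \left(324 + 32677\right) + 30363 = 33001 + 30363 = 63364$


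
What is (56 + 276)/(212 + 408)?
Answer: 83/155 ≈ 0.53548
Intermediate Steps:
(56 + 276)/(212 + 408) = 332/620 = 332*(1/620) = 83/155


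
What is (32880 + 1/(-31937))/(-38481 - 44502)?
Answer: -1050088559/2650228071 ≈ -0.39623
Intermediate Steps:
(32880 + 1/(-31937))/(-38481 - 44502) = (32880 - 1/31937)/(-82983) = (1050088559/31937)*(-1/82983) = -1050088559/2650228071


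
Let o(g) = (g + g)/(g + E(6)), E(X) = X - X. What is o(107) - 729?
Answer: -727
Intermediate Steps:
E(X) = 0
o(g) = 2 (o(g) = (g + g)/(g + 0) = (2*g)/g = 2)
o(107) - 729 = 2 - 729 = -727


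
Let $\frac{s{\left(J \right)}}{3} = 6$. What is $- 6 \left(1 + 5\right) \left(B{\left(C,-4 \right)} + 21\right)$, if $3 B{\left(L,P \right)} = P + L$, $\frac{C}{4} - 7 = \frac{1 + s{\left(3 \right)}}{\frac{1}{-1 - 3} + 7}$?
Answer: $- \frac{10612}{9} \approx -1179.1$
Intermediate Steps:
$s{\left(J \right)} = 18$ ($s{\left(J \right)} = 3 \cdot 6 = 18$)
$C = \frac{1060}{27}$ ($C = 28 + 4 \frac{1 + 18}{\frac{1}{-1 - 3} + 7} = 28 + 4 \frac{19}{\frac{1}{-4} + 7} = 28 + 4 \frac{19}{- \frac{1}{4} + 7} = 28 + 4 \frac{19}{\frac{27}{4}} = 28 + 4 \cdot 19 \cdot \frac{4}{27} = 28 + 4 \cdot \frac{76}{27} = 28 + \frac{304}{27} = \frac{1060}{27} \approx 39.259$)
$B{\left(L,P \right)} = \frac{L}{3} + \frac{P}{3}$ ($B{\left(L,P \right)} = \frac{P + L}{3} = \frac{L + P}{3} = \frac{L}{3} + \frac{P}{3}$)
$- 6 \left(1 + 5\right) \left(B{\left(C,-4 \right)} + 21\right) = - 6 \left(1 + 5\right) \left(\left(\frac{1}{3} \cdot \frac{1060}{27} + \frac{1}{3} \left(-4\right)\right) + 21\right) = \left(-6\right) 6 \left(\left(\frac{1060}{81} - \frac{4}{3}\right) + 21\right) = - 36 \left(\frac{952}{81} + 21\right) = \left(-36\right) \frac{2653}{81} = - \frac{10612}{9}$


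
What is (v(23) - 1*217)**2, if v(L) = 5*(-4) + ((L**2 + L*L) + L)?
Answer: 712336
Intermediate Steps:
v(L) = -20 + L + 2*L**2 (v(L) = -20 + ((L**2 + L**2) + L) = -20 + (2*L**2 + L) = -20 + (L + 2*L**2) = -20 + L + 2*L**2)
(v(23) - 1*217)**2 = ((-20 + 23 + 2*23**2) - 1*217)**2 = ((-20 + 23 + 2*529) - 217)**2 = ((-20 + 23 + 1058) - 217)**2 = (1061 - 217)**2 = 844**2 = 712336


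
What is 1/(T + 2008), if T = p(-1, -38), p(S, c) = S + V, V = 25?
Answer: 1/2032 ≈ 0.00049213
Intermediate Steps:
p(S, c) = 25 + S (p(S, c) = S + 25 = 25 + S)
T = 24 (T = 25 - 1 = 24)
1/(T + 2008) = 1/(24 + 2008) = 1/2032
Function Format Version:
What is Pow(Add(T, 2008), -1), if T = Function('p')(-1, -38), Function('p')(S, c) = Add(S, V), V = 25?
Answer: Rational(1, 2032) ≈ 0.00049213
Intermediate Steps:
Function('p')(S, c) = Add(25, S) (Function('p')(S, c) = Add(S, 25) = Add(25, S))
T = 24 (T = Add(25, -1) = 24)
Pow(Add(T, 2008), -1) = Pow(Add(24, 2008), -1) = Pow(2032, -1) = Rational(1, 2032)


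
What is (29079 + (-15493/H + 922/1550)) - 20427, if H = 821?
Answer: 5493422706/636275 ≈ 8633.7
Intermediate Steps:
(29079 + (-15493/H + 922/1550)) - 20427 = (29079 + (-15493/821 + 922/1550)) - 20427 = (29079 + (-15493*1/821 + 922*(1/1550))) - 20427 = (29079 + (-15493/821 + 461/775)) - 20427 = (29079 - 11628594/636275) - 20427 = 18490612131/636275 - 20427 = 5493422706/636275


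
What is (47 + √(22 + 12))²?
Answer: (47 + √34)² ≈ 2791.1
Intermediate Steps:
(47 + √(22 + 12))² = (47 + √34)²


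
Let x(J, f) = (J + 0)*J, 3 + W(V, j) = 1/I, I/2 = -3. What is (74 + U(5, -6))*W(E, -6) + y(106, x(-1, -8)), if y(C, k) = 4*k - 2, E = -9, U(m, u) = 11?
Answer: -1603/6 ≈ -267.17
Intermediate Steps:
I = -6 (I = 2*(-3) = -6)
W(V, j) = -19/6 (W(V, j) = -3 + 1/(-6) = -3 - 1/6 = -19/6)
x(J, f) = J**2 (x(J, f) = J*J = J**2)
y(C, k) = -2 + 4*k
(74 + U(5, -6))*W(E, -6) + y(106, x(-1, -8)) = (74 + 11)*(-19/6) + (-2 + 4*(-1)**2) = 85*(-19/6) + (-2 + 4*1) = -1615/6 + (-2 + 4) = -1615/6 + 2 = -1603/6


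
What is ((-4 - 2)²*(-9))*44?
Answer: -14256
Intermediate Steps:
((-4 - 2)²*(-9))*44 = ((-6)²*(-9))*44 = (36*(-9))*44 = -324*44 = -14256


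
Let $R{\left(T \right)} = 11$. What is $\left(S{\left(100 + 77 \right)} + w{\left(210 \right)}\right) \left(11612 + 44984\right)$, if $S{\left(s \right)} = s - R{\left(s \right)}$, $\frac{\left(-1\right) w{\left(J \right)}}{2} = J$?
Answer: $-14375384$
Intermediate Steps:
$w{\left(J \right)} = - 2 J$
$S{\left(s \right)} = -11 + s$ ($S{\left(s \right)} = s - 11 = -11 + s$)
$\left(S{\left(100 + 77 \right)} + w{\left(210 \right)}\right) \left(11612 + 44984\right) = \left(\left(-11 + \left(100 + 77\right)\right) - 420\right) \left(11612 + 44984\right) = \left(\left(-11 + 177\right) - 420\right) 56596 = \left(166 - 420\right) 56596 = \left(-254\right) 56596 = -14375384$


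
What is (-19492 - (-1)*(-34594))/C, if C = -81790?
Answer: 27043/40895 ≈ 0.66128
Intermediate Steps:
(-19492 - (-1)*(-34594))/C = (-19492 - (-1)*(-34594))/(-81790) = (-19492 - 1*34594)*(-1/81790) = (-19492 - 34594)*(-1/81790) = -54086*(-1/81790) = 27043/40895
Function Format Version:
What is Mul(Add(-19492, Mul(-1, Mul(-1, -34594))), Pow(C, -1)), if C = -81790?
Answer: Rational(27043, 40895) ≈ 0.66128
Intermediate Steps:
Mul(Add(-19492, Mul(-1, Mul(-1, -34594))), Pow(C, -1)) = Mul(Add(-19492, Mul(-1, Mul(-1, -34594))), Pow(-81790, -1)) = Mul(Add(-19492, Mul(-1, 34594)), Rational(-1, 81790)) = Mul(Add(-19492, -34594), Rational(-1, 81790)) = Mul(-54086, Rational(-1, 81790)) = Rational(27043, 40895)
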